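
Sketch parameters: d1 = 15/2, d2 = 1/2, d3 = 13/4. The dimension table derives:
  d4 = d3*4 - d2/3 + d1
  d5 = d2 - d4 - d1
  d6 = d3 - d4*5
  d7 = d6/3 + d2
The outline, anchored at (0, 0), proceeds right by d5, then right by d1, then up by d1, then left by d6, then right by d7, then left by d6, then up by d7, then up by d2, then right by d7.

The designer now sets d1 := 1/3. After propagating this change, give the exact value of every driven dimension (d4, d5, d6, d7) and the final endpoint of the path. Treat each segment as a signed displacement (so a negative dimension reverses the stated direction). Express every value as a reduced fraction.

Apply edit: d1 := 1/3
  d4 = d3*4 - d2/3 + d1 = 79/6
  d5 = d2 - d4 - d1 = -13
  d6 = d3 - d4*5 = -751/12
  d7 = d6/3 + d2 = -733/36
Walk from origin (0, 0):
  seg 1: right by d5 = -13 → (-13, 0)
  seg 2: right by d1 = 1/3 → (-38/3, 0)
  seg 3: up by d1 = 1/3 → (-38/3, 1/3)
  seg 4: left by d6 = -751/12 → (599/12, 1/3)
  seg 5: right by d7 = -733/36 → (266/9, 1/3)
  seg 6: left by d6 = -751/12 → (3317/36, 1/3)
  seg 7: up by d7 = -733/36 → (3317/36, -721/36)
  seg 8: up by d2 = 1/2 → (3317/36, -703/36)
  seg 9: right by d7 = -733/36 → (646/9, -703/36)

d4 = 79/6
d5 = -13
d6 = -751/12
d7 = -733/36
endpoint = (646/9, -703/36)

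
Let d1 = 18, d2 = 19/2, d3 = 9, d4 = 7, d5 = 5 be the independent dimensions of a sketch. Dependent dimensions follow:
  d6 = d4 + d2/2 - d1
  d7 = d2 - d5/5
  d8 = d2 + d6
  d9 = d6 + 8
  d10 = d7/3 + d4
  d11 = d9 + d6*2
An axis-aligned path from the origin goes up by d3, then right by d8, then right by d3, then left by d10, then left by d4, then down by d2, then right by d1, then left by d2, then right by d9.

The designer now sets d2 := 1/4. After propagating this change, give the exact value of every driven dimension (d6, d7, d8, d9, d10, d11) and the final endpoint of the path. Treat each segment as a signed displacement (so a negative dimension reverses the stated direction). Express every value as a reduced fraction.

Apply edit: d2 := 1/4
  d6 = d4 + d2/2 - d1 = -87/8
  d7 = d2 - d5/5 = -3/4
  d8 = d2 + d6 = -85/8
  d9 = d6 + 8 = -23/8
  d10 = d7/3 + d4 = 27/4
  d11 = d9 + d6*2 = -197/8
Walk from origin (0, 0):
  seg 1: up by d3 = 9 → (0, 9)
  seg 2: right by d8 = -85/8 → (-85/8, 9)
  seg 3: right by d3 = 9 → (-13/8, 9)
  seg 4: left by d10 = 27/4 → (-67/8, 9)
  seg 5: left by d4 = 7 → (-123/8, 9)
  seg 6: down by d2 = 1/4 → (-123/8, 35/4)
  seg 7: right by d1 = 18 → (21/8, 35/4)
  seg 8: left by d2 = 1/4 → (19/8, 35/4)
  seg 9: right by d9 = -23/8 → (-1/2, 35/4)

d6 = -87/8
d7 = -3/4
d8 = -85/8
d9 = -23/8
d10 = 27/4
d11 = -197/8
endpoint = (-1/2, 35/4)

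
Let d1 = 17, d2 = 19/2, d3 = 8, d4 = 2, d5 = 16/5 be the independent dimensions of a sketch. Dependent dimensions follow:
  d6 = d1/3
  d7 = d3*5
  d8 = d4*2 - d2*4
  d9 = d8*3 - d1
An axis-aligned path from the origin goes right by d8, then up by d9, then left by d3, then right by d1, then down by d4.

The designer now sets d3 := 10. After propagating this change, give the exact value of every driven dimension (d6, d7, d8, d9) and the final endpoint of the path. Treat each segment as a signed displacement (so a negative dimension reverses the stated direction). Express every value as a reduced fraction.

Apply edit: d3 := 10
  d6 = d1/3 = 17/3
  d7 = d3*5 = 50
  d8 = d4*2 - d2*4 = -34
  d9 = d8*3 - d1 = -119
Walk from origin (0, 0):
  seg 1: right by d8 = -34 → (-34, 0)
  seg 2: up by d9 = -119 → (-34, -119)
  seg 3: left by d3 = 10 → (-44, -119)
  seg 4: right by d1 = 17 → (-27, -119)
  seg 5: down by d4 = 2 → (-27, -121)

d6 = 17/3
d7 = 50
d8 = -34
d9 = -119
endpoint = (-27, -121)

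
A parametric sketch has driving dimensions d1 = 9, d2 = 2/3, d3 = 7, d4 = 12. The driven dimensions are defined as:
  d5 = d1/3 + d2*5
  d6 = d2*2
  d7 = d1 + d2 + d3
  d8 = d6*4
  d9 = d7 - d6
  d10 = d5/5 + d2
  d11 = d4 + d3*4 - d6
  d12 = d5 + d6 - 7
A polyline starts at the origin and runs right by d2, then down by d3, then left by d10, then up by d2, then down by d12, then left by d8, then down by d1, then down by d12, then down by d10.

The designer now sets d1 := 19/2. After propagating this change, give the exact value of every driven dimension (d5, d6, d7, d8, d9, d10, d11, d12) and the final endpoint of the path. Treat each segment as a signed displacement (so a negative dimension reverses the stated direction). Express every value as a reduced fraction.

Apply edit: d1 := 19/2
  d5 = d1/3 + d2*5 = 13/2
  d6 = d2*2 = 4/3
  d7 = d1 + d2 + d3 = 103/6
  d8 = d6*4 = 16/3
  d9 = d7 - d6 = 95/6
  d10 = d5/5 + d2 = 59/30
  d11 = d4 + d3*4 - d6 = 116/3
  d12 = d5 + d6 - 7 = 5/6
Walk from origin (0, 0):
  seg 1: right by d2 = 2/3 → (2/3, 0)
  seg 2: down by d3 = 7 → (2/3, -7)
  seg 3: left by d10 = 59/30 → (-13/10, -7)
  seg 4: up by d2 = 2/3 → (-13/10, -19/3)
  seg 5: down by d12 = 5/6 → (-13/10, -43/6)
  seg 6: left by d8 = 16/3 → (-199/30, -43/6)
  seg 7: down by d1 = 19/2 → (-199/30, -50/3)
  seg 8: down by d12 = 5/6 → (-199/30, -35/2)
  seg 9: down by d10 = 59/30 → (-199/30, -292/15)

d5 = 13/2
d6 = 4/3
d7 = 103/6
d8 = 16/3
d9 = 95/6
d10 = 59/30
d11 = 116/3
d12 = 5/6
endpoint = (-199/30, -292/15)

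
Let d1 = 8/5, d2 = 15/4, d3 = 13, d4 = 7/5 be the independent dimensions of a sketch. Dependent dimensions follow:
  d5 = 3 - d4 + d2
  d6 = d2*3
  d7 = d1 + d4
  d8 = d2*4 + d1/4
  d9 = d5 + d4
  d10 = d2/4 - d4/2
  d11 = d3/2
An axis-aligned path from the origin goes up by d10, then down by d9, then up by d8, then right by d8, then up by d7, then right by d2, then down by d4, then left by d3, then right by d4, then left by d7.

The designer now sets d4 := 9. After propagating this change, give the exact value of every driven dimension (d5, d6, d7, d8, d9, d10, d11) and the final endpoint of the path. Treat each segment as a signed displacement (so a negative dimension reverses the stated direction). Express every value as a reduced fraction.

d5 = -9/4
d6 = 45/4
d7 = 53/5
d8 = 77/5
d9 = 27/4
d10 = -57/16
d11 = 13/2
endpoint = (91/20, 107/16)

Apply edit: d4 := 9
  d5 = 3 - d4 + d2 = -9/4
  d6 = d2*3 = 45/4
  d7 = d1 + d4 = 53/5
  d8 = d2*4 + d1/4 = 77/5
  d9 = d5 + d4 = 27/4
  d10 = d2/4 - d4/2 = -57/16
  d11 = d3/2 = 13/2
Walk from origin (0, 0):
  seg 1: up by d10 = -57/16 → (0, -57/16)
  seg 2: down by d9 = 27/4 → (0, -165/16)
  seg 3: up by d8 = 77/5 → (0, 407/80)
  seg 4: right by d8 = 77/5 → (77/5, 407/80)
  seg 5: up by d7 = 53/5 → (77/5, 251/16)
  seg 6: right by d2 = 15/4 → (383/20, 251/16)
  seg 7: down by d4 = 9 → (383/20, 107/16)
  seg 8: left by d3 = 13 → (123/20, 107/16)
  seg 9: right by d4 = 9 → (303/20, 107/16)
  seg 10: left by d7 = 53/5 → (91/20, 107/16)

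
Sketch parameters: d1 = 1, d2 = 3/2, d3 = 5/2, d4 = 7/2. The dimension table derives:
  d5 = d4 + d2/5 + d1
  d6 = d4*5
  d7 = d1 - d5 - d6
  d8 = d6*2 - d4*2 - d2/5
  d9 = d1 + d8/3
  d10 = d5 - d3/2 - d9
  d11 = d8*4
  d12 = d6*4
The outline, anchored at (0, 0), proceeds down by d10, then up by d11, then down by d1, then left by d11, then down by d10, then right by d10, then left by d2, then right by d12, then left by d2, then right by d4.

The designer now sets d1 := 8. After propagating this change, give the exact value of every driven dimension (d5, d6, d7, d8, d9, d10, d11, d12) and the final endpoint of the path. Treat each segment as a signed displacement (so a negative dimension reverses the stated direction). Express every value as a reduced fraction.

d5 = 59/5
d6 = 35/2
d7 = -213/10
d8 = 277/10
d9 = 517/30
d10 = -401/60
d11 = 554/5
d12 = 70
endpoint = (-2819/60, 697/6)

Apply edit: d1 := 8
  d5 = d4 + d2/5 + d1 = 59/5
  d6 = d4*5 = 35/2
  d7 = d1 - d5 - d6 = -213/10
  d8 = d6*2 - d4*2 - d2/5 = 277/10
  d9 = d1 + d8/3 = 517/30
  d10 = d5 - d3/2 - d9 = -401/60
  d11 = d8*4 = 554/5
  d12 = d6*4 = 70
Walk from origin (0, 0):
  seg 1: down by d10 = -401/60 → (0, 401/60)
  seg 2: up by d11 = 554/5 → (0, 7049/60)
  seg 3: down by d1 = 8 → (0, 6569/60)
  seg 4: left by d11 = 554/5 → (-554/5, 6569/60)
  seg 5: down by d10 = -401/60 → (-554/5, 697/6)
  seg 6: right by d10 = -401/60 → (-7049/60, 697/6)
  seg 7: left by d2 = 3/2 → (-7139/60, 697/6)
  seg 8: right by d12 = 70 → (-2939/60, 697/6)
  seg 9: left by d2 = 3/2 → (-3029/60, 697/6)
  seg 10: right by d4 = 7/2 → (-2819/60, 697/6)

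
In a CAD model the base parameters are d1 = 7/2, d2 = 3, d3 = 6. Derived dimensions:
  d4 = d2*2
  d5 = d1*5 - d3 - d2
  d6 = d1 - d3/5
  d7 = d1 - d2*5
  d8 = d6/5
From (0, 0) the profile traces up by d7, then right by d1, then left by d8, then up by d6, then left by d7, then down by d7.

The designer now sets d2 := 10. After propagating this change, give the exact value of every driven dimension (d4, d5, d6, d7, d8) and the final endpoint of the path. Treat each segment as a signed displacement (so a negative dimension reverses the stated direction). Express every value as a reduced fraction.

Apply edit: d2 := 10
  d4 = d2*2 = 20
  d5 = d1*5 - d3 - d2 = 3/2
  d6 = d1 - d3/5 = 23/10
  d7 = d1 - d2*5 = -93/2
  d8 = d6/5 = 23/50
Walk from origin (0, 0):
  seg 1: up by d7 = -93/2 → (0, -93/2)
  seg 2: right by d1 = 7/2 → (7/2, -93/2)
  seg 3: left by d8 = 23/50 → (76/25, -93/2)
  seg 4: up by d6 = 23/10 → (76/25, -221/5)
  seg 5: left by d7 = -93/2 → (2477/50, -221/5)
  seg 6: down by d7 = -93/2 → (2477/50, 23/10)

d4 = 20
d5 = 3/2
d6 = 23/10
d7 = -93/2
d8 = 23/50
endpoint = (2477/50, 23/10)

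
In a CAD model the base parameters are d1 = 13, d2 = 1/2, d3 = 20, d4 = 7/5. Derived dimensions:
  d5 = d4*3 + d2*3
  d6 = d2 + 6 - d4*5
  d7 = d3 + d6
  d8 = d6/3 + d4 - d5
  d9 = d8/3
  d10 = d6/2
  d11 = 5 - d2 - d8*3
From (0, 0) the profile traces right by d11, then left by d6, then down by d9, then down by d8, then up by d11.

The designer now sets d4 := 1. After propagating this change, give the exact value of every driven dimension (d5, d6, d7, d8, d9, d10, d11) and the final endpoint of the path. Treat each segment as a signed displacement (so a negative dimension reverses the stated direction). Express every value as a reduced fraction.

Apply edit: d4 := 1
  d5 = d4*3 + d2*3 = 9/2
  d6 = d2 + 6 - d4*5 = 3/2
  d7 = d3 + d6 = 43/2
  d8 = d6/3 + d4 - d5 = -3
  d9 = d8/3 = -1
  d10 = d6/2 = 3/4
  d11 = 5 - d2 - d8*3 = 27/2
Walk from origin (0, 0):
  seg 1: right by d11 = 27/2 → (27/2, 0)
  seg 2: left by d6 = 3/2 → (12, 0)
  seg 3: down by d9 = -1 → (12, 1)
  seg 4: down by d8 = -3 → (12, 4)
  seg 5: up by d11 = 27/2 → (12, 35/2)

d5 = 9/2
d6 = 3/2
d7 = 43/2
d8 = -3
d9 = -1
d10 = 3/4
d11 = 27/2
endpoint = (12, 35/2)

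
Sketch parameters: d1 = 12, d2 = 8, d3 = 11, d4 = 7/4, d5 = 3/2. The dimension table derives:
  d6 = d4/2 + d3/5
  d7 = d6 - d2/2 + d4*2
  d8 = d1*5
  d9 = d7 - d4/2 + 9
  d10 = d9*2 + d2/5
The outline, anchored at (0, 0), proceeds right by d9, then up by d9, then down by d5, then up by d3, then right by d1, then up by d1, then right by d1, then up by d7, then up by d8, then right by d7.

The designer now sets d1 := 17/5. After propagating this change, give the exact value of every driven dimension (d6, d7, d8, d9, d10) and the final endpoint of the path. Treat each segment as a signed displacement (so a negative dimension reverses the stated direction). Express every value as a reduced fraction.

d6 = 123/40
d7 = 103/40
d8 = 17
d9 = 107/10
d10 = 23
endpoint = (803/40, 1727/40)

Apply edit: d1 := 17/5
  d6 = d4/2 + d3/5 = 123/40
  d7 = d6 - d2/2 + d4*2 = 103/40
  d8 = d1*5 = 17
  d9 = d7 - d4/2 + 9 = 107/10
  d10 = d9*2 + d2/5 = 23
Walk from origin (0, 0):
  seg 1: right by d9 = 107/10 → (107/10, 0)
  seg 2: up by d9 = 107/10 → (107/10, 107/10)
  seg 3: down by d5 = 3/2 → (107/10, 46/5)
  seg 4: up by d3 = 11 → (107/10, 101/5)
  seg 5: right by d1 = 17/5 → (141/10, 101/5)
  seg 6: up by d1 = 17/5 → (141/10, 118/5)
  seg 7: right by d1 = 17/5 → (35/2, 118/5)
  seg 8: up by d7 = 103/40 → (35/2, 1047/40)
  seg 9: up by d8 = 17 → (35/2, 1727/40)
  seg 10: right by d7 = 103/40 → (803/40, 1727/40)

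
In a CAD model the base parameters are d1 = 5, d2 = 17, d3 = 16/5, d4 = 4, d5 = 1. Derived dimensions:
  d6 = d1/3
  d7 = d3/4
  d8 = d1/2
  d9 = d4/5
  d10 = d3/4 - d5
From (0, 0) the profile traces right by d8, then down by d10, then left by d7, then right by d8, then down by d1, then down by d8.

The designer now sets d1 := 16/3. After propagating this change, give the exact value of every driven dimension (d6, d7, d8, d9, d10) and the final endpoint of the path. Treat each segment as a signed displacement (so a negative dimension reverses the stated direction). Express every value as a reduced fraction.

d6 = 16/9
d7 = 4/5
d8 = 8/3
d9 = 4/5
d10 = -1/5
endpoint = (68/15, -39/5)

Apply edit: d1 := 16/3
  d6 = d1/3 = 16/9
  d7 = d3/4 = 4/5
  d8 = d1/2 = 8/3
  d9 = d4/5 = 4/5
  d10 = d3/4 - d5 = -1/5
Walk from origin (0, 0):
  seg 1: right by d8 = 8/3 → (8/3, 0)
  seg 2: down by d10 = -1/5 → (8/3, 1/5)
  seg 3: left by d7 = 4/5 → (28/15, 1/5)
  seg 4: right by d8 = 8/3 → (68/15, 1/5)
  seg 5: down by d1 = 16/3 → (68/15, -77/15)
  seg 6: down by d8 = 8/3 → (68/15, -39/5)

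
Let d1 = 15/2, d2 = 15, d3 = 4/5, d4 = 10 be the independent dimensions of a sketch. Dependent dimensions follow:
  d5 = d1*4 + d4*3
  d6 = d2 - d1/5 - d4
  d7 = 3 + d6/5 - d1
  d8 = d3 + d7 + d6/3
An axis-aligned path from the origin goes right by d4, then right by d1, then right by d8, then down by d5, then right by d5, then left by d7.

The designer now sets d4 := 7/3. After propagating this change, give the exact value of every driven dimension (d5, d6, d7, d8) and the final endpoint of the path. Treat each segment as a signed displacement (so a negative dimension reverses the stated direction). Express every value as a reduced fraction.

Apply edit: d4 := 7/3
  d5 = d1*4 + d4*3 = 37
  d6 = d2 - d1/5 - d4 = 67/6
  d7 = 3 + d6/5 - d1 = -34/15
  d8 = d3 + d7 + d6/3 = 203/90
Walk from origin (0, 0):
  seg 1: right by d4 = 7/3 → (7/3, 0)
  seg 2: right by d1 = 15/2 → (59/6, 0)
  seg 3: right by d8 = 203/90 → (544/45, 0)
  seg 4: down by d5 = 37 → (544/45, -37)
  seg 5: right by d5 = 37 → (2209/45, -37)
  seg 6: left by d7 = -34/15 → (2311/45, -37)

d5 = 37
d6 = 67/6
d7 = -34/15
d8 = 203/90
endpoint = (2311/45, -37)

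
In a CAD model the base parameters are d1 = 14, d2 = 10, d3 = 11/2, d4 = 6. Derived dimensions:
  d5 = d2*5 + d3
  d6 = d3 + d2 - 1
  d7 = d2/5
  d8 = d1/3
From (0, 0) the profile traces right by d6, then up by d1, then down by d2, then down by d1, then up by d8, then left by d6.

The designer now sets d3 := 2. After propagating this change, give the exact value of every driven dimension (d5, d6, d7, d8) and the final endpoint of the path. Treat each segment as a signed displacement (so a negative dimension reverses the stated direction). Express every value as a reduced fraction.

Apply edit: d3 := 2
  d5 = d2*5 + d3 = 52
  d6 = d3 + d2 - 1 = 11
  d7 = d2/5 = 2
  d8 = d1/3 = 14/3
Walk from origin (0, 0):
  seg 1: right by d6 = 11 → (11, 0)
  seg 2: up by d1 = 14 → (11, 14)
  seg 3: down by d2 = 10 → (11, 4)
  seg 4: down by d1 = 14 → (11, -10)
  seg 5: up by d8 = 14/3 → (11, -16/3)
  seg 6: left by d6 = 11 → (0, -16/3)

d5 = 52
d6 = 11
d7 = 2
d8 = 14/3
endpoint = (0, -16/3)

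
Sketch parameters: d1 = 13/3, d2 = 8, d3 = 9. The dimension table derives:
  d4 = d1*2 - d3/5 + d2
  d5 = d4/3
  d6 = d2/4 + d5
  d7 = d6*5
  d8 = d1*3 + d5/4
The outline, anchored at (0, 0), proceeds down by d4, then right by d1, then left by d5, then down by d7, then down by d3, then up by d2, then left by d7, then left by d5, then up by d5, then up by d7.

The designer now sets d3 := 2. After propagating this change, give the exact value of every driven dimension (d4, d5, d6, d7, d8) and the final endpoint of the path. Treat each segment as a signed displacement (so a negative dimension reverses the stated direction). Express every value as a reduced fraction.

Apply edit: d3 := 2
  d4 = d1*2 - d3/5 + d2 = 244/15
  d5 = d4/3 = 244/45
  d6 = d2/4 + d5 = 334/45
  d7 = d6*5 = 334/9
  d8 = d1*3 + d5/4 = 646/45
Walk from origin (0, 0):
  seg 1: down by d4 = 244/15 → (0, -244/15)
  seg 2: right by d1 = 13/3 → (13/3, -244/15)
  seg 3: left by d5 = 244/45 → (-49/45, -244/15)
  seg 4: down by d7 = 334/9 → (-49/45, -2402/45)
  seg 5: down by d3 = 2 → (-49/45, -2492/45)
  seg 6: up by d2 = 8 → (-49/45, -2132/45)
  seg 7: left by d7 = 334/9 → (-191/5, -2132/45)
  seg 8: left by d5 = 244/45 → (-1963/45, -2132/45)
  seg 9: up by d5 = 244/45 → (-1963/45, -1888/45)
  seg 10: up by d7 = 334/9 → (-1963/45, -218/45)

d4 = 244/15
d5 = 244/45
d6 = 334/45
d7 = 334/9
d8 = 646/45
endpoint = (-1963/45, -218/45)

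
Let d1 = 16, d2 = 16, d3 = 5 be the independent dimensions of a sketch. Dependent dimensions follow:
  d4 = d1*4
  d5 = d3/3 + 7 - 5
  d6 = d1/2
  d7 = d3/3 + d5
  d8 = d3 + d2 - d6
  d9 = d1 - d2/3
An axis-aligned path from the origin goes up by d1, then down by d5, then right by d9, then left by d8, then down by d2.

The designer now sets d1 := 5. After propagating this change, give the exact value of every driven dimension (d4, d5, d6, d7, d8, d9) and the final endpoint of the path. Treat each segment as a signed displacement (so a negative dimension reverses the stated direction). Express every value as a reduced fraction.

Apply edit: d1 := 5
  d4 = d1*4 = 20
  d5 = d3/3 + 7 - 5 = 11/3
  d6 = d1/2 = 5/2
  d7 = d3/3 + d5 = 16/3
  d8 = d3 + d2 - d6 = 37/2
  d9 = d1 - d2/3 = -1/3
Walk from origin (0, 0):
  seg 1: up by d1 = 5 → (0, 5)
  seg 2: down by d5 = 11/3 → (0, 4/3)
  seg 3: right by d9 = -1/3 → (-1/3, 4/3)
  seg 4: left by d8 = 37/2 → (-113/6, 4/3)
  seg 5: down by d2 = 16 → (-113/6, -44/3)

d4 = 20
d5 = 11/3
d6 = 5/2
d7 = 16/3
d8 = 37/2
d9 = -1/3
endpoint = (-113/6, -44/3)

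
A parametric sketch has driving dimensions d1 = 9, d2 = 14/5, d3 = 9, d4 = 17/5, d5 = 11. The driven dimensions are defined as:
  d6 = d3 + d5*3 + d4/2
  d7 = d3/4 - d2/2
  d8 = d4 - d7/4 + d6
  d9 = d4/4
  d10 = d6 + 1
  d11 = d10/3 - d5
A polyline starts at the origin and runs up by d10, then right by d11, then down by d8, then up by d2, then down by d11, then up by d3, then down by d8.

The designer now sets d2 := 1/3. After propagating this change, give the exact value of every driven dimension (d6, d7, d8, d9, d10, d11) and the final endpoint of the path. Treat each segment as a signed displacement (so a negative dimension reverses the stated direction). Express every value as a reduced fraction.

d6 = 437/10
d7 = 25/12
d8 = 11179/240
d9 = 17/20
d10 = 447/10
d11 = 39/10
endpoint = (39/10, -1721/40)

Apply edit: d2 := 1/3
  d6 = d3 + d5*3 + d4/2 = 437/10
  d7 = d3/4 - d2/2 = 25/12
  d8 = d4 - d7/4 + d6 = 11179/240
  d9 = d4/4 = 17/20
  d10 = d6 + 1 = 447/10
  d11 = d10/3 - d5 = 39/10
Walk from origin (0, 0):
  seg 1: up by d10 = 447/10 → (0, 447/10)
  seg 2: right by d11 = 39/10 → (39/10, 447/10)
  seg 3: down by d8 = 11179/240 → (39/10, -451/240)
  seg 4: up by d2 = 1/3 → (39/10, -371/240)
  seg 5: down by d11 = 39/10 → (39/10, -1307/240)
  seg 6: up by d3 = 9 → (39/10, 853/240)
  seg 7: down by d8 = 11179/240 → (39/10, -1721/40)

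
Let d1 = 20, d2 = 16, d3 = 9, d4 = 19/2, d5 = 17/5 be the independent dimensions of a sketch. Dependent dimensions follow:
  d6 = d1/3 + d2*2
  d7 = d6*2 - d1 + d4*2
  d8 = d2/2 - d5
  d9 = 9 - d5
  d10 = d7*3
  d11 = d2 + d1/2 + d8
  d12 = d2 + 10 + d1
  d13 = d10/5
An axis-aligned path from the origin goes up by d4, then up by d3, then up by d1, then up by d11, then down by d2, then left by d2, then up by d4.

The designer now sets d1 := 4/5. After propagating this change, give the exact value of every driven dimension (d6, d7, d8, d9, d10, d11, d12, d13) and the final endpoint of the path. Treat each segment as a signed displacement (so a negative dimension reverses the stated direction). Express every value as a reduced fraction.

d6 = 484/15
d7 = 1241/15
d8 = 23/5
d9 = 28/5
d10 = 1241/5
d11 = 21
d12 = 134/5
d13 = 1241/25
endpoint = (-16, 169/5)

Apply edit: d1 := 4/5
  d6 = d1/3 + d2*2 = 484/15
  d7 = d6*2 - d1 + d4*2 = 1241/15
  d8 = d2/2 - d5 = 23/5
  d9 = 9 - d5 = 28/5
  d10 = d7*3 = 1241/5
  d11 = d2 + d1/2 + d8 = 21
  d12 = d2 + 10 + d1 = 134/5
  d13 = d10/5 = 1241/25
Walk from origin (0, 0):
  seg 1: up by d4 = 19/2 → (0, 19/2)
  seg 2: up by d3 = 9 → (0, 37/2)
  seg 3: up by d1 = 4/5 → (0, 193/10)
  seg 4: up by d11 = 21 → (0, 403/10)
  seg 5: down by d2 = 16 → (0, 243/10)
  seg 6: left by d2 = 16 → (-16, 243/10)
  seg 7: up by d4 = 19/2 → (-16, 169/5)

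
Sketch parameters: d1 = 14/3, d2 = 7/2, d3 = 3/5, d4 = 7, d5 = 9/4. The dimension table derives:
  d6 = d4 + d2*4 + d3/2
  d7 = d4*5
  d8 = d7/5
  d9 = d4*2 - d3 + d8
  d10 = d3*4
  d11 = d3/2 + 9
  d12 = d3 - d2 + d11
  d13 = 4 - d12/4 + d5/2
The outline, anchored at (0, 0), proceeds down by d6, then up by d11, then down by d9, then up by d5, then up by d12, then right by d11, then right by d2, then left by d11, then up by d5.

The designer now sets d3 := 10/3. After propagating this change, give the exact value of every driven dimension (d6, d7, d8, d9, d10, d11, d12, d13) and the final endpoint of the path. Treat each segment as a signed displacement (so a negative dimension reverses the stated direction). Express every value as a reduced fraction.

Apply edit: d3 := 10/3
  d6 = d4 + d2*4 + d3/2 = 68/3
  d7 = d4*5 = 35
  d8 = d7/5 = 7
  d9 = d4*2 - d3 + d8 = 53/3
  d10 = d3*4 = 40/3
  d11 = d3/2 + 9 = 32/3
  d12 = d3 - d2 + d11 = 21/2
  d13 = 4 - d12/4 + d5/2 = 5/2
Walk from origin (0, 0):
  seg 1: down by d6 = 68/3 → (0, -68/3)
  seg 2: up by d11 = 32/3 → (0, -12)
  seg 3: down by d9 = 53/3 → (0, -89/3)
  seg 4: up by d5 = 9/4 → (0, -329/12)
  seg 5: up by d12 = 21/2 → (0, -203/12)
  seg 6: right by d11 = 32/3 → (32/3, -203/12)
  seg 7: right by d2 = 7/2 → (85/6, -203/12)
  seg 8: left by d11 = 32/3 → (7/2, -203/12)
  seg 9: up by d5 = 9/4 → (7/2, -44/3)

d6 = 68/3
d7 = 35
d8 = 7
d9 = 53/3
d10 = 40/3
d11 = 32/3
d12 = 21/2
d13 = 5/2
endpoint = (7/2, -44/3)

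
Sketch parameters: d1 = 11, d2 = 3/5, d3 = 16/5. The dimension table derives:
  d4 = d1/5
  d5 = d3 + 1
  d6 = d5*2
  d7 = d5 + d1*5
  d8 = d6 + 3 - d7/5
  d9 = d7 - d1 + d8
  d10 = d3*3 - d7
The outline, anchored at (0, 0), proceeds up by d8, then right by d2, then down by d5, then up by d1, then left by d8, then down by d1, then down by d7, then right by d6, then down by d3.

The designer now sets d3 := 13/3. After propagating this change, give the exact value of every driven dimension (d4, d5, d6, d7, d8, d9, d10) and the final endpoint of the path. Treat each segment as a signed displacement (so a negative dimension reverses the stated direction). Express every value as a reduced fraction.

Apply edit: d3 := 13/3
  d4 = d1/5 = 11/5
  d5 = d3 + 1 = 16/3
  d6 = d5*2 = 32/3
  d7 = d5 + d1*5 = 181/3
  d8 = d6 + 3 - d7/5 = 8/5
  d9 = d7 - d1 + d8 = 764/15
  d10 = d3*3 - d7 = -142/3
Walk from origin (0, 0):
  seg 1: up by d8 = 8/5 → (0, 8/5)
  seg 2: right by d2 = 3/5 → (3/5, 8/5)
  seg 3: down by d5 = 16/3 → (3/5, -56/15)
  seg 4: up by d1 = 11 → (3/5, 109/15)
  seg 5: left by d8 = 8/5 → (-1, 109/15)
  seg 6: down by d1 = 11 → (-1, -56/15)
  seg 7: down by d7 = 181/3 → (-1, -961/15)
  seg 8: right by d6 = 32/3 → (29/3, -961/15)
  seg 9: down by d3 = 13/3 → (29/3, -342/5)

d4 = 11/5
d5 = 16/3
d6 = 32/3
d7 = 181/3
d8 = 8/5
d9 = 764/15
d10 = -142/3
endpoint = (29/3, -342/5)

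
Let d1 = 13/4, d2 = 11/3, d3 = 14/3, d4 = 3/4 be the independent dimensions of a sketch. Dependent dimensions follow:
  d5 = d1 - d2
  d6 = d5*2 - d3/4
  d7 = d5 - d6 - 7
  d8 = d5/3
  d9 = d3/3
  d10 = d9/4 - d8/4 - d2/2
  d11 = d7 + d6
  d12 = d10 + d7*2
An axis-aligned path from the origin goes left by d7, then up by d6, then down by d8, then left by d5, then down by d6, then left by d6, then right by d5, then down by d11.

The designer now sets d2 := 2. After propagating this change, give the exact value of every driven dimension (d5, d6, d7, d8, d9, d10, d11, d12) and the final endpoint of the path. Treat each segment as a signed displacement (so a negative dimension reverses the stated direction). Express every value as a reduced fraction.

d5 = 5/4
d6 = 4/3
d7 = -85/12
d8 = 5/12
d9 = 14/9
d10 = -103/144
d11 = -23/4
d12 = -2143/144
endpoint = (23/4, 16/3)

Apply edit: d2 := 2
  d5 = d1 - d2 = 5/4
  d6 = d5*2 - d3/4 = 4/3
  d7 = d5 - d6 - 7 = -85/12
  d8 = d5/3 = 5/12
  d9 = d3/3 = 14/9
  d10 = d9/4 - d8/4 - d2/2 = -103/144
  d11 = d7 + d6 = -23/4
  d12 = d10 + d7*2 = -2143/144
Walk from origin (0, 0):
  seg 1: left by d7 = -85/12 → (85/12, 0)
  seg 2: up by d6 = 4/3 → (85/12, 4/3)
  seg 3: down by d8 = 5/12 → (85/12, 11/12)
  seg 4: left by d5 = 5/4 → (35/6, 11/12)
  seg 5: down by d6 = 4/3 → (35/6, -5/12)
  seg 6: left by d6 = 4/3 → (9/2, -5/12)
  seg 7: right by d5 = 5/4 → (23/4, -5/12)
  seg 8: down by d11 = -23/4 → (23/4, 16/3)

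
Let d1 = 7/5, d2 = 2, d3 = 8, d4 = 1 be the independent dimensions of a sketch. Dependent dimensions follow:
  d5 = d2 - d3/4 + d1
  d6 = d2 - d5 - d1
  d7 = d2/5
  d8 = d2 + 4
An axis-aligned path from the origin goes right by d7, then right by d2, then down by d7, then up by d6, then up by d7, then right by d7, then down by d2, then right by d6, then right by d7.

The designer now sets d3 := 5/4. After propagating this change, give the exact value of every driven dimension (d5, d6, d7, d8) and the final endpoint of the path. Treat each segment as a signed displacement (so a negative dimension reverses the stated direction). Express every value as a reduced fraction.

d5 = 247/80
d6 = -199/80
d7 = 2/5
d8 = 6
endpoint = (57/80, -359/80)

Apply edit: d3 := 5/4
  d5 = d2 - d3/4 + d1 = 247/80
  d6 = d2 - d5 - d1 = -199/80
  d7 = d2/5 = 2/5
  d8 = d2 + 4 = 6
Walk from origin (0, 0):
  seg 1: right by d7 = 2/5 → (2/5, 0)
  seg 2: right by d2 = 2 → (12/5, 0)
  seg 3: down by d7 = 2/5 → (12/5, -2/5)
  seg 4: up by d6 = -199/80 → (12/5, -231/80)
  seg 5: up by d7 = 2/5 → (12/5, -199/80)
  seg 6: right by d7 = 2/5 → (14/5, -199/80)
  seg 7: down by d2 = 2 → (14/5, -359/80)
  seg 8: right by d6 = -199/80 → (5/16, -359/80)
  seg 9: right by d7 = 2/5 → (57/80, -359/80)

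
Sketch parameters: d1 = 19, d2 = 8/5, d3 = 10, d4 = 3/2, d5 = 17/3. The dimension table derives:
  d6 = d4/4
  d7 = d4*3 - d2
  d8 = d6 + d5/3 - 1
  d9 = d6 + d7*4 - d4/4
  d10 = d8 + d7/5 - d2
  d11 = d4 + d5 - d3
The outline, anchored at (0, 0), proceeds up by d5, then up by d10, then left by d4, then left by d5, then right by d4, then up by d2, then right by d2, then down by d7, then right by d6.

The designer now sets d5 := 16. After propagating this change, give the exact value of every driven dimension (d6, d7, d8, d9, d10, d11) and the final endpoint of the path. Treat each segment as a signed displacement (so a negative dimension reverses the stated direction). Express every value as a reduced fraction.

d6 = 3/8
d7 = 29/10
d8 = 113/24
d9 = 58/5
d10 = 2213/600
d11 = 15/2
endpoint = (-561/40, 11033/600)

Apply edit: d5 := 16
  d6 = d4/4 = 3/8
  d7 = d4*3 - d2 = 29/10
  d8 = d6 + d5/3 - 1 = 113/24
  d9 = d6 + d7*4 - d4/4 = 58/5
  d10 = d8 + d7/5 - d2 = 2213/600
  d11 = d4 + d5 - d3 = 15/2
Walk from origin (0, 0):
  seg 1: up by d5 = 16 → (0, 16)
  seg 2: up by d10 = 2213/600 → (0, 11813/600)
  seg 3: left by d4 = 3/2 → (-3/2, 11813/600)
  seg 4: left by d5 = 16 → (-35/2, 11813/600)
  seg 5: right by d4 = 3/2 → (-16, 11813/600)
  seg 6: up by d2 = 8/5 → (-16, 12773/600)
  seg 7: right by d2 = 8/5 → (-72/5, 12773/600)
  seg 8: down by d7 = 29/10 → (-72/5, 11033/600)
  seg 9: right by d6 = 3/8 → (-561/40, 11033/600)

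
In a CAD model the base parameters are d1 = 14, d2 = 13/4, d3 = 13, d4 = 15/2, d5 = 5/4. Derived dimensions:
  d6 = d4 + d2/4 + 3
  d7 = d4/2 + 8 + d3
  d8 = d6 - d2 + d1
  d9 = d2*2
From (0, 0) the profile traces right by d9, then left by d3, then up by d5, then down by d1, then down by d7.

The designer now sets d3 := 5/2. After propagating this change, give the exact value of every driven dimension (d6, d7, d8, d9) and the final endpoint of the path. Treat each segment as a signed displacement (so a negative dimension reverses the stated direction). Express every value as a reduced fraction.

d6 = 181/16
d7 = 57/4
d8 = 353/16
d9 = 13/2
endpoint = (4, -27)

Apply edit: d3 := 5/2
  d6 = d4 + d2/4 + 3 = 181/16
  d7 = d4/2 + 8 + d3 = 57/4
  d8 = d6 - d2 + d1 = 353/16
  d9 = d2*2 = 13/2
Walk from origin (0, 0):
  seg 1: right by d9 = 13/2 → (13/2, 0)
  seg 2: left by d3 = 5/2 → (4, 0)
  seg 3: up by d5 = 5/4 → (4, 5/4)
  seg 4: down by d1 = 14 → (4, -51/4)
  seg 5: down by d7 = 57/4 → (4, -27)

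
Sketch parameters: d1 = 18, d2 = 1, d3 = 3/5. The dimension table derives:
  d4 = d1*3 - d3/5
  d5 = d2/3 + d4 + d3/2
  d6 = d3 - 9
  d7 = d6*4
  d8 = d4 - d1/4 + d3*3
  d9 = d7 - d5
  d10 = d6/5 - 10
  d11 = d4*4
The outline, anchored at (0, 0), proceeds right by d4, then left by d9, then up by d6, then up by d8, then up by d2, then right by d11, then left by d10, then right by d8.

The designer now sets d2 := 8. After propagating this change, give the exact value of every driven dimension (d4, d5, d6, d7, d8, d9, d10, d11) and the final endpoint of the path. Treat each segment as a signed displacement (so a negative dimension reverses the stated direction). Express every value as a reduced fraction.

Apply edit: d2 := 8
  d4 = d1*3 - d3/5 = 1347/25
  d5 = d2/3 + d4 + d3/2 = 8527/150
  d6 = d3 - 9 = -42/5
  d7 = d6*4 = -168/5
  d8 = d4 - d1/4 + d3*3 = 2559/50
  d9 = d7 - d5 = -13567/150
  d10 = d6/5 - 10 = -292/25
  d11 = d4*4 = 5388/25
Walk from origin (0, 0):
  seg 1: right by d4 = 1347/25 → (1347/25, 0)
  seg 2: left by d9 = -13567/150 → (21649/150, 0)
  seg 3: up by d6 = -42/5 → (21649/150, -42/5)
  seg 4: up by d8 = 2559/50 → (21649/150, 2139/50)
  seg 5: up by d2 = 8 → (21649/150, 2539/50)
  seg 6: right by d11 = 5388/25 → (53977/150, 2539/50)
  seg 7: left by d10 = -292/25 → (55729/150, 2539/50)
  seg 8: right by d8 = 2559/50 → (31703/75, 2539/50)

d4 = 1347/25
d5 = 8527/150
d6 = -42/5
d7 = -168/5
d8 = 2559/50
d9 = -13567/150
d10 = -292/25
d11 = 5388/25
endpoint = (31703/75, 2539/50)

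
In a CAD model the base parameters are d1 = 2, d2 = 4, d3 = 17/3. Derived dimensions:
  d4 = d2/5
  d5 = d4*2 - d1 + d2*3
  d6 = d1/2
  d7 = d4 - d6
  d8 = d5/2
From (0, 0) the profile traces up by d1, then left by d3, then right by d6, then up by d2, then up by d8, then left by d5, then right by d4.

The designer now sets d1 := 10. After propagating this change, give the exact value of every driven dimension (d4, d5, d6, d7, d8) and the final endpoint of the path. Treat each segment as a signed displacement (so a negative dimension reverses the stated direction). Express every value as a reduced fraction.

Apply edit: d1 := 10
  d4 = d2/5 = 4/5
  d5 = d4*2 - d1 + d2*3 = 18/5
  d6 = d1/2 = 5
  d7 = d4 - d6 = -21/5
  d8 = d5/2 = 9/5
Walk from origin (0, 0):
  seg 1: up by d1 = 10 → (0, 10)
  seg 2: left by d3 = 17/3 → (-17/3, 10)
  seg 3: right by d6 = 5 → (-2/3, 10)
  seg 4: up by d2 = 4 → (-2/3, 14)
  seg 5: up by d8 = 9/5 → (-2/3, 79/5)
  seg 6: left by d5 = 18/5 → (-64/15, 79/5)
  seg 7: right by d4 = 4/5 → (-52/15, 79/5)

d4 = 4/5
d5 = 18/5
d6 = 5
d7 = -21/5
d8 = 9/5
endpoint = (-52/15, 79/5)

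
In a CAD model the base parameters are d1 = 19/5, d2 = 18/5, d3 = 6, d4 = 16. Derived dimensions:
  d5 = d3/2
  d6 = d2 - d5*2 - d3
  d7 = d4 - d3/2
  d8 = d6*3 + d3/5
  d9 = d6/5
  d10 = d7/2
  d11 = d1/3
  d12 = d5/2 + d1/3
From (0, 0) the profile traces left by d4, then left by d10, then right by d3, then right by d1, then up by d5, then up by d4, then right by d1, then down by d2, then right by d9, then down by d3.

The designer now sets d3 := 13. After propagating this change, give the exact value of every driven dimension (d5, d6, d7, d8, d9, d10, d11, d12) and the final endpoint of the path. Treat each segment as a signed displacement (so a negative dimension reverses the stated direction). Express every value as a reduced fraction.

d5 = 13/2
d6 = -112/5
d7 = 19/2
d8 = -323/5
d9 = -112/25
d10 = 19/4
d11 = 19/15
d12 = 271/60
endpoint = (-463/100, 59/10)

Apply edit: d3 := 13
  d5 = d3/2 = 13/2
  d6 = d2 - d5*2 - d3 = -112/5
  d7 = d4 - d3/2 = 19/2
  d8 = d6*3 + d3/5 = -323/5
  d9 = d6/5 = -112/25
  d10 = d7/2 = 19/4
  d11 = d1/3 = 19/15
  d12 = d5/2 + d1/3 = 271/60
Walk from origin (0, 0):
  seg 1: left by d4 = 16 → (-16, 0)
  seg 2: left by d10 = 19/4 → (-83/4, 0)
  seg 3: right by d3 = 13 → (-31/4, 0)
  seg 4: right by d1 = 19/5 → (-79/20, 0)
  seg 5: up by d5 = 13/2 → (-79/20, 13/2)
  seg 6: up by d4 = 16 → (-79/20, 45/2)
  seg 7: right by d1 = 19/5 → (-3/20, 45/2)
  seg 8: down by d2 = 18/5 → (-3/20, 189/10)
  seg 9: right by d9 = -112/25 → (-463/100, 189/10)
  seg 10: down by d3 = 13 → (-463/100, 59/10)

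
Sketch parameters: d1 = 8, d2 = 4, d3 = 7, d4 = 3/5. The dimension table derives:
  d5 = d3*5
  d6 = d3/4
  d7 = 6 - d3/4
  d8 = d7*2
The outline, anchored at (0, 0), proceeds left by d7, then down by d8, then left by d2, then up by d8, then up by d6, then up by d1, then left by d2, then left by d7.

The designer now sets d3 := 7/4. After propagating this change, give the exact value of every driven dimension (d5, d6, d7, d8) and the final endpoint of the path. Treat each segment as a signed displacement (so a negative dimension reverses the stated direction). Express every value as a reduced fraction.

Apply edit: d3 := 7/4
  d5 = d3*5 = 35/4
  d6 = d3/4 = 7/16
  d7 = 6 - d3/4 = 89/16
  d8 = d7*2 = 89/8
Walk from origin (0, 0):
  seg 1: left by d7 = 89/16 → (-89/16, 0)
  seg 2: down by d8 = 89/8 → (-89/16, -89/8)
  seg 3: left by d2 = 4 → (-153/16, -89/8)
  seg 4: up by d8 = 89/8 → (-153/16, 0)
  seg 5: up by d6 = 7/16 → (-153/16, 7/16)
  seg 6: up by d1 = 8 → (-153/16, 135/16)
  seg 7: left by d2 = 4 → (-217/16, 135/16)
  seg 8: left by d7 = 89/16 → (-153/8, 135/16)

d5 = 35/4
d6 = 7/16
d7 = 89/16
d8 = 89/8
endpoint = (-153/8, 135/16)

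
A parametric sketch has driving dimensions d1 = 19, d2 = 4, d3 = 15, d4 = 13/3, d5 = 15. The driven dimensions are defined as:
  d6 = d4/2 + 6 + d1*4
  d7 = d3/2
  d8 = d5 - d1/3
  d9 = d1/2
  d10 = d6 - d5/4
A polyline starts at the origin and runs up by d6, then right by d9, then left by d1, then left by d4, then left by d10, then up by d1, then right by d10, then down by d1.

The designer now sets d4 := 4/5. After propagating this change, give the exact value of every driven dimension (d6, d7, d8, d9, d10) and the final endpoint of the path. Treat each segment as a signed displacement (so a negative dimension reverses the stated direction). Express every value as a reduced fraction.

d6 = 412/5
d7 = 15/2
d8 = 26/3
d9 = 19/2
d10 = 1573/20
endpoint = (-103/10, 412/5)

Apply edit: d4 := 4/5
  d6 = d4/2 + 6 + d1*4 = 412/5
  d7 = d3/2 = 15/2
  d8 = d5 - d1/3 = 26/3
  d9 = d1/2 = 19/2
  d10 = d6 - d5/4 = 1573/20
Walk from origin (0, 0):
  seg 1: up by d6 = 412/5 → (0, 412/5)
  seg 2: right by d9 = 19/2 → (19/2, 412/5)
  seg 3: left by d1 = 19 → (-19/2, 412/5)
  seg 4: left by d4 = 4/5 → (-103/10, 412/5)
  seg 5: left by d10 = 1573/20 → (-1779/20, 412/5)
  seg 6: up by d1 = 19 → (-1779/20, 507/5)
  seg 7: right by d10 = 1573/20 → (-103/10, 507/5)
  seg 8: down by d1 = 19 → (-103/10, 412/5)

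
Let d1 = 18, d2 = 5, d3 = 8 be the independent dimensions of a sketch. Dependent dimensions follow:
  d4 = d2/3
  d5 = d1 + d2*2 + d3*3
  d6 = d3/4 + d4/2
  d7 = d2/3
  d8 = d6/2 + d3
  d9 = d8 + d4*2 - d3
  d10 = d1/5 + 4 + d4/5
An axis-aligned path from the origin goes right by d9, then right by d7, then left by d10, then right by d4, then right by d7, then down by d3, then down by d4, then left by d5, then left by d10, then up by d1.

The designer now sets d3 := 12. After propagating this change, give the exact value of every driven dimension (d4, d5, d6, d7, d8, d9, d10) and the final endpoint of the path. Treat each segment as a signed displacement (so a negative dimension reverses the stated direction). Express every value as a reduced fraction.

Apply edit: d3 := 12
  d4 = d2/3 = 5/3
  d5 = d1 + d2*2 + d3*3 = 64
  d6 = d3/4 + d4/2 = 23/6
  d7 = d2/3 = 5/3
  d8 = d6/2 + d3 = 167/12
  d9 = d8 + d4*2 - d3 = 21/4
  d10 = d1/5 + 4 + d4/5 = 119/15
Walk from origin (0, 0):
  seg 1: right by d9 = 21/4 → (21/4, 0)
  seg 2: right by d7 = 5/3 → (83/12, 0)
  seg 3: left by d10 = 119/15 → (-61/60, 0)
  seg 4: right by d4 = 5/3 → (13/20, 0)
  seg 5: right by d7 = 5/3 → (139/60, 0)
  seg 6: down by d3 = 12 → (139/60, -12)
  seg 7: down by d4 = 5/3 → (139/60, -41/3)
  seg 8: left by d5 = 64 → (-3701/60, -41/3)
  seg 9: left by d10 = 119/15 → (-4177/60, -41/3)
  seg 10: up by d1 = 18 → (-4177/60, 13/3)

d4 = 5/3
d5 = 64
d6 = 23/6
d7 = 5/3
d8 = 167/12
d9 = 21/4
d10 = 119/15
endpoint = (-4177/60, 13/3)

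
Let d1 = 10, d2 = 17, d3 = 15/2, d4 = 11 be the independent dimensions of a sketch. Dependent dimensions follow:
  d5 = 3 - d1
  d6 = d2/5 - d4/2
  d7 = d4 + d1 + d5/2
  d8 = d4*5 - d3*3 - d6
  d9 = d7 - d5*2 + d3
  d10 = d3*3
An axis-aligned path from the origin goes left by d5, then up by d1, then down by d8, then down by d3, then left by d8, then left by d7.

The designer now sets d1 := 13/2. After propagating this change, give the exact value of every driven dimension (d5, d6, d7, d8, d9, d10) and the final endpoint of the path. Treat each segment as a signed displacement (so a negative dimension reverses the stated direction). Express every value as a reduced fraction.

Apply edit: d1 := 13/2
  d5 = 3 - d1 = -7/2
  d6 = d2/5 - d4/2 = -21/10
  d7 = d4 + d1 + d5/2 = 63/4
  d8 = d4*5 - d3*3 - d6 = 173/5
  d9 = d7 - d5*2 + d3 = 121/4
  d10 = d3*3 = 45/2
Walk from origin (0, 0):
  seg 1: left by d5 = -7/2 → (7/2, 0)
  seg 2: up by d1 = 13/2 → (7/2, 13/2)
  seg 3: down by d8 = 173/5 → (7/2, -281/10)
  seg 4: down by d3 = 15/2 → (7/2, -178/5)
  seg 5: left by d8 = 173/5 → (-311/10, -178/5)
  seg 6: left by d7 = 63/4 → (-937/20, -178/5)

d5 = -7/2
d6 = -21/10
d7 = 63/4
d8 = 173/5
d9 = 121/4
d10 = 45/2
endpoint = (-937/20, -178/5)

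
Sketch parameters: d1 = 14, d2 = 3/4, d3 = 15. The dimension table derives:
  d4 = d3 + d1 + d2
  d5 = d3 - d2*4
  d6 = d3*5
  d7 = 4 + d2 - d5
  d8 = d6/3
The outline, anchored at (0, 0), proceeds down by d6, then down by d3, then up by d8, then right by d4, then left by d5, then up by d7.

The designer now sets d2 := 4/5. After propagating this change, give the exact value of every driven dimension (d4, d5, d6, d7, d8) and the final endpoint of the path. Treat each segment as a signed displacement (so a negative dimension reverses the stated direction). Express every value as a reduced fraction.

Apply edit: d2 := 4/5
  d4 = d3 + d1 + d2 = 149/5
  d5 = d3 - d2*4 = 59/5
  d6 = d3*5 = 75
  d7 = 4 + d2 - d5 = -7
  d8 = d6/3 = 25
Walk from origin (0, 0):
  seg 1: down by d6 = 75 → (0, -75)
  seg 2: down by d3 = 15 → (0, -90)
  seg 3: up by d8 = 25 → (0, -65)
  seg 4: right by d4 = 149/5 → (149/5, -65)
  seg 5: left by d5 = 59/5 → (18, -65)
  seg 6: up by d7 = -7 → (18, -72)

d4 = 149/5
d5 = 59/5
d6 = 75
d7 = -7
d8 = 25
endpoint = (18, -72)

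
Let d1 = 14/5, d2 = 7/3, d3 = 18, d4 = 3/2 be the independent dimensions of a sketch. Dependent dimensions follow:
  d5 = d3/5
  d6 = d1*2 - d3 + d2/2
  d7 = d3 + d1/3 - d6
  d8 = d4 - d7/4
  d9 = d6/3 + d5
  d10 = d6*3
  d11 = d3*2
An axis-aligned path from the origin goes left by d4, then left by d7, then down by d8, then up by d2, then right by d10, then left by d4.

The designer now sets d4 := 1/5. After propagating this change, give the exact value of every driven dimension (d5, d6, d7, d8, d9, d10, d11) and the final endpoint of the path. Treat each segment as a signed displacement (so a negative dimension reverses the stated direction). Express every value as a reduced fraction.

Apply edit: d4 := 1/5
  d5 = d3/5 = 18/5
  d6 = d1*2 - d3 + d2/2 = -337/30
  d7 = d3 + d1/3 - d6 = 181/6
  d8 = d4 - d7/4 = -881/120
  d9 = d6/3 + d5 = -13/90
  d10 = d6*3 = -337/10
  d11 = d3*2 = 36
Walk from origin (0, 0):
  seg 1: left by d4 = 1/5 → (-1/5, 0)
  seg 2: left by d7 = 181/6 → (-911/30, 0)
  seg 3: down by d8 = -881/120 → (-911/30, 881/120)
  seg 4: up by d2 = 7/3 → (-911/30, 387/40)
  seg 5: right by d10 = -337/10 → (-961/15, 387/40)
  seg 6: left by d4 = 1/5 → (-964/15, 387/40)

d5 = 18/5
d6 = -337/30
d7 = 181/6
d8 = -881/120
d9 = -13/90
d10 = -337/10
d11 = 36
endpoint = (-964/15, 387/40)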